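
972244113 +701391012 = 1673635125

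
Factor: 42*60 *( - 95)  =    -  239400 = - 2^3*3^2*5^2*7^1*19^1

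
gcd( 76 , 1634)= 38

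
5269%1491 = 796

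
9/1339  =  9/1339  =  0.01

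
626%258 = 110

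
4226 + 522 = 4748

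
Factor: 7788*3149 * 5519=2^2*3^1 * 11^1*47^1  *59^1*67^1 * 5519^1=135350229828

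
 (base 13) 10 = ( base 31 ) d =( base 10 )13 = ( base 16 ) d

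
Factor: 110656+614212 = 2^2*23^1 * 7879^1 = 724868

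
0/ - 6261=0/1 = - 0.00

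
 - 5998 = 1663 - 7661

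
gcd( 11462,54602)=2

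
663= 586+77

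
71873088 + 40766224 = 112639312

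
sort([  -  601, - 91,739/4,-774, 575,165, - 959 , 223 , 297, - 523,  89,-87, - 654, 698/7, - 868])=[-959, - 868, - 774,-654,-601, - 523, - 91, - 87,89,  698/7,165, 739/4, 223, 297, 575 ] 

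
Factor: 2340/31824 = 5/68=2^( - 2)*5^1*17^(  -  1)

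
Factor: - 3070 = -2^1*5^1*307^1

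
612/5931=68/659 = 0.10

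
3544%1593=358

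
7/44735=7/44735 =0.00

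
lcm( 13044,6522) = 13044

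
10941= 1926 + 9015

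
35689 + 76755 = 112444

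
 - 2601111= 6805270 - 9406381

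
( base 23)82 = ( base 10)186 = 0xBA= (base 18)A6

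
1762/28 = 62+13/14 = 62.93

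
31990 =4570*7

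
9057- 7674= 1383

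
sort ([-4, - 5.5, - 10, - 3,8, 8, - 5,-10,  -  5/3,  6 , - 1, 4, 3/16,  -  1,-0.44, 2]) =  [  -  10,  -  10, -5.5, - 5,-4, - 3 , - 5/3, - 1 , - 1, - 0.44, 3/16,2,4 , 6, 8 , 8 ]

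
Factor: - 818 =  - 2^1*409^1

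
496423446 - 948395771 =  - 451972325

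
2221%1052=117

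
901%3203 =901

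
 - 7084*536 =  - 3797024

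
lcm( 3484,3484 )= 3484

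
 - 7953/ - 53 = 150 + 3/53 = 150.06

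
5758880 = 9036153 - 3277273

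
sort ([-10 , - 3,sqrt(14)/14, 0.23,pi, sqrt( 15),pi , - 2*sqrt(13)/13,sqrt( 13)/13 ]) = [ - 10, - 3, - 2 *sqrt( 13) /13, 0.23, sqrt( 14 )/14, sqrt(  13 ) /13,pi,pi, sqrt (15 ) ] 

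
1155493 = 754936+400557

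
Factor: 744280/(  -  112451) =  -920/139 = - 2^3*5^1 * 23^1*139^( - 1) 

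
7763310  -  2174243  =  5589067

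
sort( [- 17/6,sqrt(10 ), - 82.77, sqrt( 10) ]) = [ - 82.77, - 17/6,sqrt(10),sqrt ( 10) ]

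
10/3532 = 5/1766 = 0.00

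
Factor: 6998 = 2^1*3499^1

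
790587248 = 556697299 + 233889949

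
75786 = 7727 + 68059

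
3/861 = 1/287 = 0.00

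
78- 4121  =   - 4043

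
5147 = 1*5147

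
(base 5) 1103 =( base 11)12a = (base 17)90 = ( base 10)153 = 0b10011001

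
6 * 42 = 252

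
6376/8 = 797 = 797.00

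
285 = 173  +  112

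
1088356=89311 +999045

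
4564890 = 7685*594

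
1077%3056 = 1077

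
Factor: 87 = 3^1*29^1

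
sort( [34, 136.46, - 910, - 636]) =[ - 910, - 636 , 34,136.46] 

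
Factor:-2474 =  -2^1*1237^1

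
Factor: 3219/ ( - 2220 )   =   - 29/20 = - 2^( - 2 )  *5^ ( - 1)*29^1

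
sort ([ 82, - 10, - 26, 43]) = [ - 26,- 10, 43, 82 ]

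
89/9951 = 89/9951  =  0.01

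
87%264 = 87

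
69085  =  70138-1053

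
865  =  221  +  644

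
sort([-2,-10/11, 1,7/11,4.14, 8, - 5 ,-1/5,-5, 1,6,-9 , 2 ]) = [ - 9, - 5, - 5,-2, - 10/11,  -  1/5 , 7/11,1, 1,2,4.14,6,8 ] 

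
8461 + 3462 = 11923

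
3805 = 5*761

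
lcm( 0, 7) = 0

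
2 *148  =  296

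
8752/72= 121 + 5/9 =121.56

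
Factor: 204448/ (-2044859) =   -  2^5 * 103^( - 1)*6389^1* 19853^( - 1 ) 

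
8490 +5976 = 14466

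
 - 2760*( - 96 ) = 264960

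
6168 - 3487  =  2681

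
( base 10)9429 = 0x24D5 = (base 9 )13836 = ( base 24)G8L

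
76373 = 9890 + 66483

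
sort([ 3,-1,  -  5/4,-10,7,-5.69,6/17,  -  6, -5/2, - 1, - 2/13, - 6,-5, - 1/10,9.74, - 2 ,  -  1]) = [ - 10,  -  6,  -  6, - 5.69,-5, - 5/2, - 2,  -  5/4, - 1, - 1,  -  1,  -  2/13, - 1/10 , 6/17, 3,7, 9.74]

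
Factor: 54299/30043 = 7^1*13^( - 1 )*2311^(-1 )*7757^1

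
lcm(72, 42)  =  504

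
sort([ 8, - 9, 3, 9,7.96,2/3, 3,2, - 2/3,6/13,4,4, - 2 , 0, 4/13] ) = [  -  9, - 2 , - 2/3,0,4/13,6/13,2/3, 2 , 3,3 , 4,4,7.96, 8 , 9]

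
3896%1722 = 452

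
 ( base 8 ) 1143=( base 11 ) 506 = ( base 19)1D3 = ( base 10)611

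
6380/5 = 1276 = 1276.00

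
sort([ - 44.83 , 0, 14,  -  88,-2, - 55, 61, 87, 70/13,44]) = [ - 88, - 55, - 44.83, - 2,0,70/13,14,44 , 61,87]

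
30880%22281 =8599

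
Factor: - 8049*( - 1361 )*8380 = 2^2*3^1*5^1*419^1*1361^1 *2683^1=91800293820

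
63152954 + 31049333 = 94202287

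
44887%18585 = 7717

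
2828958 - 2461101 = 367857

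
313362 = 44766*7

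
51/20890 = 51/20890 = 0.00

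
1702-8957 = -7255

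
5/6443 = 5/6443 = 0.00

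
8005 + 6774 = 14779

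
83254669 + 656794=83911463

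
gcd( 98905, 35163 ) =1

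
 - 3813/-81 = 47 + 2/27= 47.07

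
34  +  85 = 119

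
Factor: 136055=5^1*27211^1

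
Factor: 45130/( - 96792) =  - 22565/48396 = -2^(-2) *3^ ( - 1)*5^1*37^ (-1)*109^( - 1 )*4513^1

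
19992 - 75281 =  - 55289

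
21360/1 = 21360 = 21360.00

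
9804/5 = 1960 + 4/5 = 1960.80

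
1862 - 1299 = 563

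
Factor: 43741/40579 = 7^ ( - 1 )*11^( - 1)*83^1  =  83/77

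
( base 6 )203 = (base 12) 63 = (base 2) 1001011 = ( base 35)25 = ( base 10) 75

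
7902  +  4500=12402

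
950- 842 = 108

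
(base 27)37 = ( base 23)3j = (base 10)88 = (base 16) 58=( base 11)80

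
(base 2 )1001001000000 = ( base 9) 6361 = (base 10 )4672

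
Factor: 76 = 2^2 * 19^1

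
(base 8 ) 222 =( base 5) 1041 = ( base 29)51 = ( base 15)9B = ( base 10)146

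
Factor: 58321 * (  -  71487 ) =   -  4169193327 = - 3^2*13^2*47^1*58321^1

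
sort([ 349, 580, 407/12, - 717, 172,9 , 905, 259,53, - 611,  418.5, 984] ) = [ - 717, - 611,  9, 407/12, 53, 172,259, 349, 418.5,  580, 905, 984 ] 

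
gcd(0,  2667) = 2667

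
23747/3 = 7915 + 2/3 = 7915.67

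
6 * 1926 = 11556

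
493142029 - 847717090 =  - 354575061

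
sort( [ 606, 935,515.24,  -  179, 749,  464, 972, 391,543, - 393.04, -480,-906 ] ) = [ - 906, - 480,-393.04, - 179,391, 464,515.24, 543,606,  749, 935, 972] 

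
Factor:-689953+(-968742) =-1658695= -  5^1*331739^1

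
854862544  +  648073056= 1502935600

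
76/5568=19/1392 = 0.01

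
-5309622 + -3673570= -8983192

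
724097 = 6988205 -6264108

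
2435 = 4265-1830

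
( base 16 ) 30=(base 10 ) 48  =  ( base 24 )20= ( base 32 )1g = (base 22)24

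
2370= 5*474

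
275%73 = 56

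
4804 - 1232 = 3572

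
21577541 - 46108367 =-24530826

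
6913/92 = 6913/92 = 75.14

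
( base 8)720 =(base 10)464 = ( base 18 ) 17e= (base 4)13100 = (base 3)122012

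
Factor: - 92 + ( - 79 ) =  -3^2  *  19^1= - 171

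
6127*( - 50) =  - 306350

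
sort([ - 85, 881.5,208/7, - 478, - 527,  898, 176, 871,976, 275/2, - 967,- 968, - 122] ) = [ - 968 ,-967,- 527, - 478 , - 122, - 85, 208/7,275/2, 176 , 871 , 881.5, 898,976 ] 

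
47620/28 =1700 + 5/7 = 1700.71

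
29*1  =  29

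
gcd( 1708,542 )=2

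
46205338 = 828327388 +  - 782122050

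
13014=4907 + 8107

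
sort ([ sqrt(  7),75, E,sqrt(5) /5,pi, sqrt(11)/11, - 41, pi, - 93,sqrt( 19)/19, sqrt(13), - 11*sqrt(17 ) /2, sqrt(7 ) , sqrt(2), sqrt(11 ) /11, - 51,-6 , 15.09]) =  [ - 93, - 51 , -41, - 11*sqrt(17 )/2, - 6, sqrt ( 19) /19, sqrt(11)/11, sqrt(11 ) /11, sqrt( 5 )/5, sqrt(2),sqrt(7 ),sqrt(7),E , pi, pi  ,  sqrt(13 ),15.09,75] 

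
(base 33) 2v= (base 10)97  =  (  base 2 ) 1100001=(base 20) 4H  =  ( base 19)52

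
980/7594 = 490/3797= 0.13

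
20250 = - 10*( - 2025 )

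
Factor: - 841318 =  - 2^1*317^1 * 1327^1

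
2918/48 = 60 + 19/24  =  60.79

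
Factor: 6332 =2^2* 1583^1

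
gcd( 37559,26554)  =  71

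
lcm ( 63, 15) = 315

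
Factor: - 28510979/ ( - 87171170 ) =2^( - 1 ) * 5^( - 1 ) * 7^1*31^1 * 37^1*53^1* 67^1*8717117^( - 1) 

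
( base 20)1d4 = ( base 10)664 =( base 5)10124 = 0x298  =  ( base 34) ji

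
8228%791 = 318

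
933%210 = 93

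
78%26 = 0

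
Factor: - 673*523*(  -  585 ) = 205907715  =  3^2 * 5^1*13^1*523^1*673^1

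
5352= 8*669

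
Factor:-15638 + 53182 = 2^3*13^1*19^2 = 37544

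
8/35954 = 4/17977=0.00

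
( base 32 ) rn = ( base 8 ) 1567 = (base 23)1fd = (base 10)887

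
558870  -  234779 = 324091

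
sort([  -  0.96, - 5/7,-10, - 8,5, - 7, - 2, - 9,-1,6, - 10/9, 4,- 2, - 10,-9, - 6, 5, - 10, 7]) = [-10 ,-10, - 10,- 9 , -9 , - 8, - 7, - 6,-2, - 2, - 10/9, - 1, - 0.96,-5/7,4, 5, 5, 6,  7]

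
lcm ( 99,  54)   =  594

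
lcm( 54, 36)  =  108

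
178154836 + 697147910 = 875302746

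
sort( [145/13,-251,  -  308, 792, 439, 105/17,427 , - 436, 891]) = [  -  436,  -  308, - 251,105/17 , 145/13, 427,439, 792, 891]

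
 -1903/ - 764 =2 + 375/764 =2.49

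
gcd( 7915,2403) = 1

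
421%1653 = 421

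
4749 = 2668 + 2081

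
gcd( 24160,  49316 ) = 4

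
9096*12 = 109152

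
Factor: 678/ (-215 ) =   -  2^1*3^1*5^(  -  1)*43^ ( - 1) *113^1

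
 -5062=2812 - 7874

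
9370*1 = 9370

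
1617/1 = 1617  =  1617.00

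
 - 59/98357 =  - 59/98357 = - 0.00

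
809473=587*1379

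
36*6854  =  246744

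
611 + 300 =911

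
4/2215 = 4/2215 = 0.00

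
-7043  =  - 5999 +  - 1044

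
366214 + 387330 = 753544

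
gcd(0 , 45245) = 45245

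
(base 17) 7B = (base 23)5F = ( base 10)130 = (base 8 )202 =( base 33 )3V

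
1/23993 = 1/23993 = 0.00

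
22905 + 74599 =97504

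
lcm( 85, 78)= 6630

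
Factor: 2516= 2^2* 17^1*37^1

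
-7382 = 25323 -32705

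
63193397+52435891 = 115629288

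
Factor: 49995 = 3^2 * 5^1 *11^1*101^1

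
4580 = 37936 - 33356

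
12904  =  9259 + 3645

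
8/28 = 2/7 = 0.29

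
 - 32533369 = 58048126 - 90581495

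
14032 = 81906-67874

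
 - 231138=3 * (-77046)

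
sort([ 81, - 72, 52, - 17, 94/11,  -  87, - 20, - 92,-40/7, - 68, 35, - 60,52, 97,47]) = [ - 92,-87, - 72, - 68, - 60,  -  20, - 17, - 40/7,  94/11, 35 , 47, 52, 52 , 81,97] 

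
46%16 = 14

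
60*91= 5460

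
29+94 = 123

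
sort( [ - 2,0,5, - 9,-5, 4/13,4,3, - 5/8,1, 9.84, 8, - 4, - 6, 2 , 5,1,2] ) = [ - 9, - 6, -5, - 4, - 2, - 5/8,0,4/13,1,1,  2,2 , 3,4,5,5,8 , 9.84]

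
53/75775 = 53/75775 = 0.00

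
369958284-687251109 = -317292825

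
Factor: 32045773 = 32045773^1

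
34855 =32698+2157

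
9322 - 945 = 8377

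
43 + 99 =142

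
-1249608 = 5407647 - 6657255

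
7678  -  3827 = 3851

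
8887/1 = 8887 = 8887.00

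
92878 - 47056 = 45822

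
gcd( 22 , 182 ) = 2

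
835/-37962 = - 1 + 37127/37962 = -0.02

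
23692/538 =44+10/269 = 44.04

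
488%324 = 164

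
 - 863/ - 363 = 2 + 137/363 = 2.38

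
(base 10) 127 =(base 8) 177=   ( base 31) 43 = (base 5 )1002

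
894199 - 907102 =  - 12903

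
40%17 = 6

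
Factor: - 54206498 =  - 2^1*101^1*149^1*1801^1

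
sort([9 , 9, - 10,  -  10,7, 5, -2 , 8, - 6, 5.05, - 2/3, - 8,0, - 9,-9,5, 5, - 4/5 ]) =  [ - 10, - 10, - 9, - 9,-8, - 6, - 2, - 4/5, - 2/3, 0,5, 5 , 5,5.05, 7,8,9, 9 ] 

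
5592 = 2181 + 3411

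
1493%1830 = 1493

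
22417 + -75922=-53505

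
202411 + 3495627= 3698038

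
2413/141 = 2413/141 =17.11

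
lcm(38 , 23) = 874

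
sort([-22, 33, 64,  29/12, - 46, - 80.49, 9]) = [ - 80.49, - 46, - 22,29/12, 9,  33,64 ] 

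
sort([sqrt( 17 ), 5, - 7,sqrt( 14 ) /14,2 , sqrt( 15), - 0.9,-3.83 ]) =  [ - 7, -3.83,-0.9, sqrt( 14 )/14,2, sqrt(15 ),sqrt(17 ),  5 ]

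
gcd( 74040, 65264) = 8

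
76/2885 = 76/2885 =0.03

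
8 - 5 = 3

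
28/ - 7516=  -  1 + 1872/1879  =  - 0.00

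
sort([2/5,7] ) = [ 2/5,7] 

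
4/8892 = 1/2223  =  0.00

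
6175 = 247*25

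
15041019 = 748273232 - 733232213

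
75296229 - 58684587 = 16611642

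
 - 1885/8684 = - 145/668 = - 0.22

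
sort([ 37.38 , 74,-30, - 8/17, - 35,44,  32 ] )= [-35, - 30,-8/17, 32,37.38,  44, 74]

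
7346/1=7346=7346.00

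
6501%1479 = 585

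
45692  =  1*45692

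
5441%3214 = 2227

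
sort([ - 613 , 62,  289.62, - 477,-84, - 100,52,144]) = [ - 613, - 477, - 100, - 84,  52,62, 144,289.62]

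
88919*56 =4979464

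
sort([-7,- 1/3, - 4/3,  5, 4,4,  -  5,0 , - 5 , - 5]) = [ - 7, - 5, - 5 , - 5, - 4/3, -1/3 , 0,4, 4,5 ] 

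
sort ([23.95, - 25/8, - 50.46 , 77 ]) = [ - 50.46, - 25/8,23.95,77]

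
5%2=1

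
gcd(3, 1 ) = 1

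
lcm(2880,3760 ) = 135360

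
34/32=17/16 = 1.06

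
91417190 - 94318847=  - 2901657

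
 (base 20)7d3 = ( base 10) 3063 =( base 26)4dl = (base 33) 2QR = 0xbf7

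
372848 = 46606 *8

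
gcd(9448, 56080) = 8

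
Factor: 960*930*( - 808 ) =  - 2^10*3^2*5^2*31^1*101^1  =  - 721382400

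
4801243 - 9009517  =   - 4208274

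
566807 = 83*6829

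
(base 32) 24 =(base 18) 3e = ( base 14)4c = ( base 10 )68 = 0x44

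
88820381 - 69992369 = 18828012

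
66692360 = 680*98077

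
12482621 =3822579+8660042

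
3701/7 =3701/7 = 528.71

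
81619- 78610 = 3009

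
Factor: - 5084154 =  - 2^1*3^3*94151^1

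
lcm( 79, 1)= 79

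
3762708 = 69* 54532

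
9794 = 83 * 118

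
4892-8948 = - 4056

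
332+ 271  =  603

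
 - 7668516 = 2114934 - 9783450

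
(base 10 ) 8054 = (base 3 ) 102001022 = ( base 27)b18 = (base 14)2d14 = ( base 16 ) 1f76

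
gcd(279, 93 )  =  93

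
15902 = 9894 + 6008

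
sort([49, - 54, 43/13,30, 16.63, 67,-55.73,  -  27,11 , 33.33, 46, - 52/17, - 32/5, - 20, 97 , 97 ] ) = [ - 55.73, - 54, - 27, -20, - 32/5, - 52/17,43/13, 11, 16.63 , 30, 33.33, 46,49 , 67,97, 97]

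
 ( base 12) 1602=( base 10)2594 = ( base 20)69e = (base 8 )5042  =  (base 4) 220202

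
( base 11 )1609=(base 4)200102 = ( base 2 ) 100000010010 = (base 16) 812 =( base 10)2066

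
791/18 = 791/18= 43.94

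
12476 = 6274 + 6202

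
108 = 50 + 58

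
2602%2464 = 138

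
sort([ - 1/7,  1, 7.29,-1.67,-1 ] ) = [-1.67, - 1, - 1/7,1 , 7.29]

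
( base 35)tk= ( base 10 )1035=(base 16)40b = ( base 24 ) 1j3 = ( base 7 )3006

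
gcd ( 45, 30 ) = 15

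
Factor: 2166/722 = 3^1 = 3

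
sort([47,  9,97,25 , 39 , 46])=[ 9,25,39, 46, 47, 97]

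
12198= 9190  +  3008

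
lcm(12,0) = 0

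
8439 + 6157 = 14596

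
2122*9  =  19098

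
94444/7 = 13492 = 13492.00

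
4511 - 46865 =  - 42354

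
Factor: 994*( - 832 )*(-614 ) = 507782912 = 2^8*7^1*13^1*71^1*307^1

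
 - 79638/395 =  - 202 + 152/395=- 201.62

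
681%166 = 17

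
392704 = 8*49088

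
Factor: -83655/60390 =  - 2^( - 1)*13^2*61^ (- 1)=- 169/122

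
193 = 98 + 95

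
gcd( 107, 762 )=1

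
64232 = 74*868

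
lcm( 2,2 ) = 2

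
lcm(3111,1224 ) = 74664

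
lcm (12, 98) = 588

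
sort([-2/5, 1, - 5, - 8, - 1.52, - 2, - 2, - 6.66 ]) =[ - 8, - 6.66, - 5, - 2,-2, - 1.52,-2/5 , 1 ] 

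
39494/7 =5642= 5642.00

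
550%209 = 132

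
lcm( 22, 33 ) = 66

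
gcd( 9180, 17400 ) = 60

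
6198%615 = 48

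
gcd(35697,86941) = 1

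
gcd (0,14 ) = 14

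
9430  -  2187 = 7243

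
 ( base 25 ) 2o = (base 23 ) 35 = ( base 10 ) 74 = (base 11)68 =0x4a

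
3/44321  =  3/44321 = 0.00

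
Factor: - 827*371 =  - 7^1 * 53^1*827^1 = - 306817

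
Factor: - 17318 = -2^1*7^1*1237^1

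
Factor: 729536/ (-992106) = - 364768/496053 = -2^5*3^( - 2)*11399^1*55117^( - 1 )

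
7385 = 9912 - 2527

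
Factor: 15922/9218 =11^( - 1 ) * 19^1  =  19/11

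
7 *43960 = 307720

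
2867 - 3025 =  - 158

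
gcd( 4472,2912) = 104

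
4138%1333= 139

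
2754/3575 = 2754/3575 =0.77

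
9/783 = 1/87 = 0.01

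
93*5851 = 544143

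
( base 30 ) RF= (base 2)1100111001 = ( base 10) 825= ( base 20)215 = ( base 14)42D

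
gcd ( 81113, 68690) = 1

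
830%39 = 11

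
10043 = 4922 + 5121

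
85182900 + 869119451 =954302351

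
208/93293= 208/93293 = 0.00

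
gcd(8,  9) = 1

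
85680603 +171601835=257282438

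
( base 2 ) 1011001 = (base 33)2n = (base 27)38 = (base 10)89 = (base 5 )324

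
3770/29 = 130 = 130.00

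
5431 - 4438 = 993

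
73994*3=221982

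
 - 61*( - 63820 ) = 3893020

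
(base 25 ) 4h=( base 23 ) 52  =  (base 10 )117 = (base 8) 165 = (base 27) 49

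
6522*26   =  169572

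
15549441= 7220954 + 8328487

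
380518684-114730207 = 265788477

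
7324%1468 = 1452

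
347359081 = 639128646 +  - 291769565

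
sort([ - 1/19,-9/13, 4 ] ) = [ -9/13,-1/19 , 4 ] 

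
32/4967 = 32/4967 = 0.01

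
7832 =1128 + 6704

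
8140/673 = 12+64/673 = 12.10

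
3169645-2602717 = 566928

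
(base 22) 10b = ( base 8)757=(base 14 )275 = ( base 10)495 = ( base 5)3440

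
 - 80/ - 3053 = 80/3053 = 0.03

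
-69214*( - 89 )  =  6160046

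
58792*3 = 176376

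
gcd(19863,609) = 3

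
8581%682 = 397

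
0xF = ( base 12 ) 13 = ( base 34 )f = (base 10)15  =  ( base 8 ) 17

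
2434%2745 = 2434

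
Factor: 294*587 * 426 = 2^2*3^2 * 7^2 * 71^1 *587^1 = 73518228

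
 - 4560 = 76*( - 60)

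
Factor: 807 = 3^1*269^1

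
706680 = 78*9060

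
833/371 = 119/53 =2.25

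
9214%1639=1019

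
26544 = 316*84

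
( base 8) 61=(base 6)121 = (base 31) 1I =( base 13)3A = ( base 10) 49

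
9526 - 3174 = 6352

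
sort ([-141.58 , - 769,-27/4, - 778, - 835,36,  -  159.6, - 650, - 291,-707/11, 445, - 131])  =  [-835, - 778, - 769, - 650, - 291,-159.6, - 141.58, - 131, - 707/11, - 27/4,36, 445 ]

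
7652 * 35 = 267820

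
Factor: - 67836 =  - 2^2 * 3^1*5653^1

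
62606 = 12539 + 50067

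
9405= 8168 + 1237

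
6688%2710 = 1268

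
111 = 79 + 32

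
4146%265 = 171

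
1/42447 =1/42447=0.00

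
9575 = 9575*1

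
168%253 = 168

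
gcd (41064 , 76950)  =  6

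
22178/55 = 22178/55 = 403.24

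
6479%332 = 171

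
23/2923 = 23/2923 = 0.01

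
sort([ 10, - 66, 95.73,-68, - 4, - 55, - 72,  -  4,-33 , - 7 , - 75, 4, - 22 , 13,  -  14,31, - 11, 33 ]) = [ - 75, - 72, - 68, - 66, - 55, - 33, - 22,-14, - 11, - 7, - 4, - 4,4, 10 , 13, 31 , 33, 95.73 ]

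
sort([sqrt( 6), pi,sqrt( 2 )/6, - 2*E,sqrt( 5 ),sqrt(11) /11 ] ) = [ - 2*E,  sqrt( 2) /6,sqrt ( 11 )/11, sqrt( 5),sqrt( 6 ),pi ] 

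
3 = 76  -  73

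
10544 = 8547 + 1997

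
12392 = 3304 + 9088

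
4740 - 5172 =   -  432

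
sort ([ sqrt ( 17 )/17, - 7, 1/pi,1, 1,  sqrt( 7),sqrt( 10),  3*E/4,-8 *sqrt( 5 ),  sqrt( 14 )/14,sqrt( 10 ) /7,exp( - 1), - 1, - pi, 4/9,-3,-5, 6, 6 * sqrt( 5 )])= [ - 8* sqrt( 5 ),  -  7 , - 5, - pi,-3,  -  1, sqrt( 17) /17, sqrt( 14 )/14,1/pi,  exp( - 1),4/9,sqrt( 10) /7, 1, 1, 3*E/4,sqrt(7),sqrt(10 ), 6,  6 * sqrt( 5)]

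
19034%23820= 19034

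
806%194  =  30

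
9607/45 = 213+22/45 =213.49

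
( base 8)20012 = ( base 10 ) 8202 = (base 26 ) C3C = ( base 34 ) 738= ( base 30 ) 93C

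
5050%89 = 66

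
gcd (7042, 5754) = 14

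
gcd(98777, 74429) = 1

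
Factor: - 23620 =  - 2^2 * 5^1*1181^1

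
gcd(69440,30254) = 14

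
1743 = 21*83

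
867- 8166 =  -  7299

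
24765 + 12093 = 36858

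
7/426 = 7/426 = 0.02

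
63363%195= 183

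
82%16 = 2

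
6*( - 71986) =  - 431916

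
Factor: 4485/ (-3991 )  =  -345/307 = - 3^1 * 5^1*23^1*307^( - 1 ) 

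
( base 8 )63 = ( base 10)51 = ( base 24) 23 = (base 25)21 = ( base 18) 2F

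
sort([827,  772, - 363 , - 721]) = [-721, - 363,772,827 ] 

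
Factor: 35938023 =3^1*11^1*457^1*2383^1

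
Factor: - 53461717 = -373^1*143329^1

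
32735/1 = 32735 = 32735.00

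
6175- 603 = 5572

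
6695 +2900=9595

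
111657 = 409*273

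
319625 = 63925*5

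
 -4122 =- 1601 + -2521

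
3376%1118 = 22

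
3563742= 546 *6527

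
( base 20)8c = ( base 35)4w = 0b10101100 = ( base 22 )7i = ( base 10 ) 172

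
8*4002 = 32016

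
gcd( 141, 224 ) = 1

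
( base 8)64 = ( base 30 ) 1m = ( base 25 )22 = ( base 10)52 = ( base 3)1221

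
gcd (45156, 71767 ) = 1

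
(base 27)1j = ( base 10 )46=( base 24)1M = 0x2E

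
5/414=5/414=0.01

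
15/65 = 3/13= 0.23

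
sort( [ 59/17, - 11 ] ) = [ - 11,59/17] 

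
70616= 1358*52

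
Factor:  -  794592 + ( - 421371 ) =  - 1215963  =  - 3^2*  7^1*19301^1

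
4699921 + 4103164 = 8803085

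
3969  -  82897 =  - 78928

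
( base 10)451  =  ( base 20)12b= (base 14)243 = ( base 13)289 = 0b111000011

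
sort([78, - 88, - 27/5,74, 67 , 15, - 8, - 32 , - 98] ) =[ - 98 , - 88 , - 32, - 8, - 27/5,15,67,74, 78]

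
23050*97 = 2235850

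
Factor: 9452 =2^2*17^1*139^1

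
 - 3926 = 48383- 52309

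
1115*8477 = 9451855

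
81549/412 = 81549/412 =197.93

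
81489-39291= 42198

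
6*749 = 4494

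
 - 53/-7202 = 53/7202 = 0.01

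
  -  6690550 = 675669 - 7366219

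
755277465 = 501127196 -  - 254150269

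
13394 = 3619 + 9775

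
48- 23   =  25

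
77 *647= 49819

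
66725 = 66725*1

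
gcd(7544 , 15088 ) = 7544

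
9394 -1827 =7567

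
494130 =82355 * 6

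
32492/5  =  32492/5 = 6498.40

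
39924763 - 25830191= 14094572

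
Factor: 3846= 2^1*3^1 * 641^1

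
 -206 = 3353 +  - 3559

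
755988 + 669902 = 1425890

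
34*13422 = 456348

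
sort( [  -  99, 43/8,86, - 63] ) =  [  -  99, - 63,43/8,86]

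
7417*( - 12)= - 89004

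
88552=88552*1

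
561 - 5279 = - 4718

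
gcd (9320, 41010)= 10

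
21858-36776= - 14918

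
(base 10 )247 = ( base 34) 79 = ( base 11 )205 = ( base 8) 367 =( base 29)8F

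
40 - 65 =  - 25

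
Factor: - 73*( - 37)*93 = 3^1*31^1*37^1*73^1 = 251193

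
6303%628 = 23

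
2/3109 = 2/3109 = 0.00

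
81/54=3/2= 1.50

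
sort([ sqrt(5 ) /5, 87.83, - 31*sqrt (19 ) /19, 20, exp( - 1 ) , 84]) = [ - 31* sqrt( 19)/19, exp( - 1),sqrt( 5)/5,20,84, 87.83 ]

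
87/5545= 87/5545 = 0.02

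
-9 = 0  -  9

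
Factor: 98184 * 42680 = 4190493120 = 2^6*3^1*5^1*11^1 * 97^1 * 4091^1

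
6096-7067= - 971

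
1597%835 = 762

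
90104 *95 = 8559880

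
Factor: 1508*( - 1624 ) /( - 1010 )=2^4*5^( - 1 )*7^1*13^1*29^2*  101^(  -  1 )  =  1224496/505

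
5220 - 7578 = -2358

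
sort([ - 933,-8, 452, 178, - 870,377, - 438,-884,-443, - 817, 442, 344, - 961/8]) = [ - 933,- 884,-870, - 817,-443, - 438, - 961/8, - 8,178, 344, 377, 442,452]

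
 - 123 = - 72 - 51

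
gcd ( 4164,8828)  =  4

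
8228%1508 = 688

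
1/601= 1/601 = 0.00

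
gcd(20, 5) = 5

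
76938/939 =81+293/313 = 81.94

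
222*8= 1776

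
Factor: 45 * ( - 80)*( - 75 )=2^4*3^3*5^4 = 270000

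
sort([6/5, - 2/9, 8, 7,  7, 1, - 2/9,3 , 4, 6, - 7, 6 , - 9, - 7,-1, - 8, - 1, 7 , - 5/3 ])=[ - 9, - 8, - 7, - 7, - 5/3,-1, - 1,-2/9,  -  2/9, 1,6/5, 3, 4,  6,6,7,7, 7,8]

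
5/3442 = 5/3442  =  0.00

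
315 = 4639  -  4324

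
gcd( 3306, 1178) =38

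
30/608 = 15/304 = 0.05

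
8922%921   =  633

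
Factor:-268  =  -2^2*67^1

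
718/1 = 718= 718.00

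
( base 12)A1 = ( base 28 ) 49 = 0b1111001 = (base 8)171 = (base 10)121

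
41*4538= 186058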